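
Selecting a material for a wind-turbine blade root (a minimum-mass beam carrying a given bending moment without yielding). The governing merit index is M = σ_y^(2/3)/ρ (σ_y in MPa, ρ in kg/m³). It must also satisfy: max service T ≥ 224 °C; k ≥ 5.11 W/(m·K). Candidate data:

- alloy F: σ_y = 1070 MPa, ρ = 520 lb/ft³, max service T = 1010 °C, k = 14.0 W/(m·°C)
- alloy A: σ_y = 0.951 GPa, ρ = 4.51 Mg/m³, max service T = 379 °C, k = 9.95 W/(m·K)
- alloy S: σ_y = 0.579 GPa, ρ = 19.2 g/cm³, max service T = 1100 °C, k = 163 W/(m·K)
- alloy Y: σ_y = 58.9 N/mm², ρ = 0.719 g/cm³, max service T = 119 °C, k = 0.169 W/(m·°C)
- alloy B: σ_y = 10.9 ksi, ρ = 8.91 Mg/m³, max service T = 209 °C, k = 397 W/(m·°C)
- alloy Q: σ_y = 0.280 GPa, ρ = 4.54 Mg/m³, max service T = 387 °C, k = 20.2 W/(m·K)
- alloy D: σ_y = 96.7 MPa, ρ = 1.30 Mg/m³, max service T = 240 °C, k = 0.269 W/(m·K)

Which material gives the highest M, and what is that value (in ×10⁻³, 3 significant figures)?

Screen on constraints: max service T ≥ 224 °C; k ≥ 5.11 W/(m·K). Survivors: alloy F, alloy A, alloy S, alloy Q.
Putting every candidate on a common basis:
  alloy F: σ_y = 1070 MPa, ρ = 8330 kg/m³
  alloy A: σ_y = 951.0 MPa, ρ = 4510 kg/m³
  alloy S: σ_y = 579.0 MPa, ρ = 19200 kg/m³
  alloy Q: σ_y = 280.0 MPa, ρ = 4540 kg/m³
  alloy A: M = 21.4×10⁻³
  alloy F: M = 12.6×10⁻³
  alloy Q: M = 9.43×10⁻³
  alloy S: M = 3.62×10⁻³
The maximum is for alloy A.

alloy A, M = 21.4×10⁻³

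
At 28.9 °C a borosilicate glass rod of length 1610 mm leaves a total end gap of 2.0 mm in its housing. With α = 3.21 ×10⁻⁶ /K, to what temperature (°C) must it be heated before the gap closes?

α·L₀·ΔT = 2.0 mm ⇒ ΔT = 2.0 / (3.21×10⁻⁶ × 1610.0) = 387.0 K.
T = 28.9 + 387.0 = 415.9 °C.

416 °C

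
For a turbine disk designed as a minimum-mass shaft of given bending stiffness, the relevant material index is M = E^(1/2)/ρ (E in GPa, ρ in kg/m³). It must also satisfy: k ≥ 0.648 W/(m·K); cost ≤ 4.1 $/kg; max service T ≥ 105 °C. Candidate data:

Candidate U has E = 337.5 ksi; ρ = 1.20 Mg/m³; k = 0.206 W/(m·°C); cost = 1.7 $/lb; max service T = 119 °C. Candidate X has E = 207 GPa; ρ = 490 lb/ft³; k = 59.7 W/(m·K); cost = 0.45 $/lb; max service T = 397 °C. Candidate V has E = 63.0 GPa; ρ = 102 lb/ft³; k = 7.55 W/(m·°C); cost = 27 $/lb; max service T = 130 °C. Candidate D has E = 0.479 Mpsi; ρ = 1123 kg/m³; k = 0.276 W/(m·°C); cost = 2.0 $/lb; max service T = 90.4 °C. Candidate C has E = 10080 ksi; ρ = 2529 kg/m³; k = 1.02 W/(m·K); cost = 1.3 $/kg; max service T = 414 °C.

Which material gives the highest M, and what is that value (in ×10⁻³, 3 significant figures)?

Screen on constraints: k ≥ 0.648 W/(m·K); cost ≤ 4.1 $/kg; max service T ≥ 105 °C. Survivors: candidate X, candidate C.
Putting every candidate on a common basis:
  candidate X: E = 207.0 GPa, ρ = 7849 kg/m³
  candidate C: E = 69.50 GPa, ρ = 2529 kg/m³
  candidate C: M = 3.30×10⁻³
  candidate X: M = 1.83×10⁻³
The maximum is for candidate C.

candidate C, M = 3.30×10⁻³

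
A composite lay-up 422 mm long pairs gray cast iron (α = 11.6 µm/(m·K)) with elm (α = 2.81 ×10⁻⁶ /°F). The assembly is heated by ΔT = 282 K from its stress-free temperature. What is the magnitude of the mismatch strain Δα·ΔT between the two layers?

1.84×10⁻³

elm: α = 2.81×10⁻⁶/°F × 9/5 = 5.06×10⁻⁶/K.
Δα = |11.6 − 5.06|×10⁻⁶/K = 6.54×10⁻⁶/K.
Mismatch strain = Δα·ΔT = 6.54×10⁻⁶ × 282.0 = 1.84×10⁻³.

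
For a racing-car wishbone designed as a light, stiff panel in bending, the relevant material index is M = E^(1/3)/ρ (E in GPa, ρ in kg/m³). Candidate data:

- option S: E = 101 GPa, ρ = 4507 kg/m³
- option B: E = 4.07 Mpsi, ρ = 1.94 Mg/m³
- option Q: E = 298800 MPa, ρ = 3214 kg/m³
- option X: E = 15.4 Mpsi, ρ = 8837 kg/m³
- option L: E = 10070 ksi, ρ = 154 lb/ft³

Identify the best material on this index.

After converting to SI:
  option S: E = 101.0 GPa, ρ = 4507 kg/m³
  option B: E = 28.06 GPa, ρ = 1940 kg/m³
  option Q: E = 298.8 GPa, ρ = 3214 kg/m³
  option X: E = 106.2 GPa, ρ = 8837 kg/m³
  option L: E = 69.43 GPa, ρ = 2467 kg/m³
  option Q: M = 2.08×10⁻³
  option L: M = 1.67×10⁻³
  option B: M = 1.57×10⁻³
  option S: M = 1.03×10⁻³
  option X: M = 0.536×10⁻³
Option Q has the largest M.

option Q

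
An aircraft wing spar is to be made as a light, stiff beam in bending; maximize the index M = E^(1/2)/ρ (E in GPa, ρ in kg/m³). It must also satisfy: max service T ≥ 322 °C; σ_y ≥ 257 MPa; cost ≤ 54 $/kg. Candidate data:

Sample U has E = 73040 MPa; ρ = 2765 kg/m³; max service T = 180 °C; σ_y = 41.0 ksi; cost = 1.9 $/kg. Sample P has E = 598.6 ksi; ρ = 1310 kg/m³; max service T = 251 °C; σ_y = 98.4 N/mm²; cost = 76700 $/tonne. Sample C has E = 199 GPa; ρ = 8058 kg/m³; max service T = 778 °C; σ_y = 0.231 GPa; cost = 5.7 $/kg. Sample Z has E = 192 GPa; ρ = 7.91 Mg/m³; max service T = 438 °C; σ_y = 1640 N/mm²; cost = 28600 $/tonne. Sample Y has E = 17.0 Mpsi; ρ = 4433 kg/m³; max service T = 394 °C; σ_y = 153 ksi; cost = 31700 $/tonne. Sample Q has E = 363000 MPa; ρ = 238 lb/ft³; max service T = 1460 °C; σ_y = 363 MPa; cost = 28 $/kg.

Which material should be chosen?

Screen on constraints: max service T ≥ 322 °C; σ_y ≥ 257 MPa; cost ≤ 54 $/kg. Survivors: sample Z, sample Y, sample Q.
Putting every candidate on a common basis:
  sample Z: E = 192.0 GPa, ρ = 7910 kg/m³
  sample Y: E = 117.2 GPa, ρ = 4433 kg/m³
  sample Q: E = 363.0 GPa, ρ = 3812 kg/m³
  sample Q: M = 5.00×10⁻³
  sample Y: M = 2.44×10⁻³
  sample Z: M = 1.75×10⁻³
Sample Q ranks first.

sample Q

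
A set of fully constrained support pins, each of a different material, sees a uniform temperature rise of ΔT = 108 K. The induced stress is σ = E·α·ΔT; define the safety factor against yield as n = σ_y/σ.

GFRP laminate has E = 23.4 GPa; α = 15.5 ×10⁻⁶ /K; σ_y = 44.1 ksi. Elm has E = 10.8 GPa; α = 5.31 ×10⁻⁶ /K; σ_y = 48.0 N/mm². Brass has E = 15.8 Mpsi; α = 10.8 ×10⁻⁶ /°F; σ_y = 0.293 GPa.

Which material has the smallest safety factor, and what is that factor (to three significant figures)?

In consistent units (E in GPa, α in ×10⁻⁶/K, σ_y in MPa):
  GFRP laminate: E = 23.40, α = 15.5, σ_y = 304.1 → σ = 39.2 MPa, n = 7.76
  elm: E = 10.80, α = 5.31, σ_y = 48.00 → σ = 6.19 MPa, n = 7.75
  brass: E = 108.9, α = 19.4, σ_y = 293.0 → σ = 229 MPa, n = 1.28
Smallest n: brass with n = 1.28.

brass, n = 1.28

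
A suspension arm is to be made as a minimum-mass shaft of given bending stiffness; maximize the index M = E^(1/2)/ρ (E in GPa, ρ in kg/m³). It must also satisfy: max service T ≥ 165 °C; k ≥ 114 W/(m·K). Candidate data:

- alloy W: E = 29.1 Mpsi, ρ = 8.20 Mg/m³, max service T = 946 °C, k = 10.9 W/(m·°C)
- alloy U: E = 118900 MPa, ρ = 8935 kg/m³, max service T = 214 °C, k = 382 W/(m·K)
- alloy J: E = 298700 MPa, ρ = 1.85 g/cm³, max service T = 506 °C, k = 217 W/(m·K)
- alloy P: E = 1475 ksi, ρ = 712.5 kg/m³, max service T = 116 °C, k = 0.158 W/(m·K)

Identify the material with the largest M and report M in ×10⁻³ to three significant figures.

alloy J, M = 9.34×10⁻³

Screen on constraints: max service T ≥ 165 °C; k ≥ 114 W/(m·K). Survivors: alloy U, alloy J.
Normalizing units and computing the index:
  alloy U: E = 118.9 GPa, ρ = 8935 kg/m³
  alloy J: E = 298.7 GPa, ρ = 1850 kg/m³
  alloy J: M = 9.34×10⁻³
  alloy U: M = 1.22×10⁻³
Highest index: alloy J.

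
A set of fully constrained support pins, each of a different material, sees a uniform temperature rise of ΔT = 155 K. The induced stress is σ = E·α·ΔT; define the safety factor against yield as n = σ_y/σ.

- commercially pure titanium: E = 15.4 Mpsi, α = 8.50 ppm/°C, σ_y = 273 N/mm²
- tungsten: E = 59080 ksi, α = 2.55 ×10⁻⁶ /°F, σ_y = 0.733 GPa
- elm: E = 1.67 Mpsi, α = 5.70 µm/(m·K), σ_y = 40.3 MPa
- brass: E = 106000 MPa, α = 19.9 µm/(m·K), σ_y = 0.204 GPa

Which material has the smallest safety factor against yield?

Per material, after unit conversion:
  commercially pure titanium: E = 106.2, α = 8.50, σ_y = 273.0 → σ = 140 MPa, n = 1.95
  tungsten: E = 407.3, α = 4.59, σ_y = 733.0 → σ = 290 MPa, n = 2.53
  elm: E = 11.51, α = 5.70, σ_y = 40.30 → σ = 10.2 MPa, n = 3.96
  brass: E = 106.0, α = 19.9, σ_y = 204.0 → σ = 327 MPa, n = 0.624
Brass has the lowest safety factor, n = 0.624.

brass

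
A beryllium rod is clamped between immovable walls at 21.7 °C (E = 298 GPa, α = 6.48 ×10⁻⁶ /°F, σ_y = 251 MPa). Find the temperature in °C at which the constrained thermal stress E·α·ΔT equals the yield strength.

93.9 °C

α = 6.48×10⁻⁶/°F × 9/5 = 11.7×10⁻⁶/K.
E·α·ΔT = 251.0 MPa ⇒ ΔT = 251.0 / (298.0×10³ × 11.7×10⁻⁶) = 72.21 K.
T = 21.7 + 72.21 = 93.91 °C.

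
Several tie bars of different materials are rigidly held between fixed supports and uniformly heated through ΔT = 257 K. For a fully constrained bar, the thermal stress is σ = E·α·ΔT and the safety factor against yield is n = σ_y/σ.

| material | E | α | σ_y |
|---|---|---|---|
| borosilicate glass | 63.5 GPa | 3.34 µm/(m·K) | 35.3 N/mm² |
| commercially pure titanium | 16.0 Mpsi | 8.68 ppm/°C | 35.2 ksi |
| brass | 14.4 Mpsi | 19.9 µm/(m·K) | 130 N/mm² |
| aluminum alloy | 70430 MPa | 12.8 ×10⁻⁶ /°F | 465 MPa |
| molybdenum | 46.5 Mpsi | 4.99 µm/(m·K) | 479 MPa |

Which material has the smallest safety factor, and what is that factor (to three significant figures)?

Converting E to GPa, α to ×10⁻⁶/K, σ_y to MPa, then σ and n for each:
  borosilicate glass: E = 63.50, α = 3.34, σ_y = 35.30 → σ = 54.5 MPa, n = 0.648
  commercially pure titanium: E = 110.3, α = 8.68, σ_y = 242.7 → σ = 246 MPa, n = 0.986
  brass: E = 99.28, α = 19.9, σ_y = 130.0 → σ = 508 MPa, n = 0.256
  aluminum alloy: E = 70.43, α = 23.0, σ_y = 465.0 → σ = 417 MPa, n = 1.12
  molybdenum: E = 320.6, α = 4.99, σ_y = 479.0 → σ = 411 MPa, n = 1.17
Smallest n: brass with n = 0.256.

brass, n = 0.256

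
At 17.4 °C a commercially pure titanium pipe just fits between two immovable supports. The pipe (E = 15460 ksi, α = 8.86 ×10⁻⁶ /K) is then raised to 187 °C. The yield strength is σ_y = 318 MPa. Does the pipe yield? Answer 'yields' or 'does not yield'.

does not yield

E = 15460 ksi = 106.6 GPa.
ΔT = 169.6 K. Constrained thermal stress σ = E·α·ΔT = 106.6×10³ MPa × 8.86×10⁻⁶ × 169.6 = 160 MPa (compressive).
Compare to σ_y = 318 MPa: σ < σ_y, so it does not yield.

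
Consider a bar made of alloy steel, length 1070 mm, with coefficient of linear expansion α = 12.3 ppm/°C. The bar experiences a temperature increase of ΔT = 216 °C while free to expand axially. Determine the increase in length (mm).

2.84 mm

ΔL = α·L₀·ΔT = 12.3×10⁻⁶ × 1070 mm × 216.0 K = 2.84 mm.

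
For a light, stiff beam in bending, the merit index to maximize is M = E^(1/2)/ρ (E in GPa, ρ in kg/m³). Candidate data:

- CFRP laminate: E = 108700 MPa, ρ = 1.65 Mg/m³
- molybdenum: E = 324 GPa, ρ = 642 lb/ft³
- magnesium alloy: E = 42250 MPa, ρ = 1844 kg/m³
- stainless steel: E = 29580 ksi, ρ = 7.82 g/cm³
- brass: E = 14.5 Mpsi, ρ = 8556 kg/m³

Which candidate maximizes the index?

Putting every candidate on a common basis:
  CFRP laminate: E = 108.7 GPa, ρ = 1650 kg/m³
  molybdenum: E = 324.0 GPa, ρ = 10280 kg/m³
  magnesium alloy: E = 42.25 GPa, ρ = 1844 kg/m³
  stainless steel: E = 203.9 GPa, ρ = 7820 kg/m³
  brass: E = 99.97 GPa, ρ = 8556 kg/m³
  CFRP laminate: M = 6.32×10⁻³
  magnesium alloy: M = 3.52×10⁻³
  stainless steel: M = 1.83×10⁻³
  molybdenum: M = 1.75×10⁻³
  brass: M = 1.17×10⁻³
The maximum is for CFRP laminate.

CFRP laminate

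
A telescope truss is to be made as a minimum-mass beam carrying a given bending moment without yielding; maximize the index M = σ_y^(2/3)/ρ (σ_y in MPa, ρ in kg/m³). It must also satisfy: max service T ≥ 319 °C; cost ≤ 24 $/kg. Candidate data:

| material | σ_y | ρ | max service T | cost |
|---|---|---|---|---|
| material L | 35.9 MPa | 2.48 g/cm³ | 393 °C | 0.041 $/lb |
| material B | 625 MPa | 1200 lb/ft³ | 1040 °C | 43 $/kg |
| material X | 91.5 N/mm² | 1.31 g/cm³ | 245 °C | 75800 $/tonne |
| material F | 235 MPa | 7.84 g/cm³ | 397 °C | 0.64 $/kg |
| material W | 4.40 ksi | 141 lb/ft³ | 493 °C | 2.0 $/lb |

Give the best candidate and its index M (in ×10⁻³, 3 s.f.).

material F, M = 4.86×10⁻³

Screen on constraints: max service T ≥ 319 °C; cost ≤ 24 $/kg. Survivors: material L, material F, material W.
Normalizing units and computing the index:
  material L: σ_y = 35.90 MPa, ρ = 2480 kg/m³
  material F: σ_y = 235.0 MPa, ρ = 7840 kg/m³
  material W: σ_y = 30.34 MPa, ρ = 2259 kg/m³
  material F: M = 4.86×10⁻³
  material L: M = 4.39×10⁻³
  material W: M = 4.31×10⁻³
Material F has the largest M.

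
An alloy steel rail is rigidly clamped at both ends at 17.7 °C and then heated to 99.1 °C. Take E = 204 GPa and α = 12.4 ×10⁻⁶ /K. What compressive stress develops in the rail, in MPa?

206 MPa

ΔT = 81.40 K. Constrained thermal stress σ = E·α·ΔT = 204.0×10³ MPa × 12.4×10⁻⁶ × 81.40 = 206 MPa (compressive).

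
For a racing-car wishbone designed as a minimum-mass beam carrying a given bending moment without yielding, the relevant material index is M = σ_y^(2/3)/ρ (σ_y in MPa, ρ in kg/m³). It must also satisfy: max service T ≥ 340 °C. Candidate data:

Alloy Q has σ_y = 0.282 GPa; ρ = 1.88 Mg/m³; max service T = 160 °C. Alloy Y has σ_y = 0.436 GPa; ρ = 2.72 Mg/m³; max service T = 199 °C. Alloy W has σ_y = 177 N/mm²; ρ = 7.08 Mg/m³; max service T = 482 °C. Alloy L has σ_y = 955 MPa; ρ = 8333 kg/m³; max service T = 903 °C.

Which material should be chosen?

Screen on constraints: max service T ≥ 340 °C. Survivors: alloy W, alloy L.
After converting to SI:
  alloy W: σ_y = 177.0 MPa, ρ = 7080 kg/m³
  alloy L: σ_y = 955.0 MPa, ρ = 8333 kg/m³
  alloy L: M = 11.6×10⁻³
  alloy W: M = 4.45×10⁻³
Alloy L ranks first.

alloy L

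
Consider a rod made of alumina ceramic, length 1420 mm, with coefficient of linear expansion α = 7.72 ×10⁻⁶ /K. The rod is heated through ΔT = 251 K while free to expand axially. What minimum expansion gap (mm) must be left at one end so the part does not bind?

ΔL = α·L₀·ΔT = 7.72×10⁻⁶ × 1420 mm × 251.0 K = 2.75 mm.

2.75 mm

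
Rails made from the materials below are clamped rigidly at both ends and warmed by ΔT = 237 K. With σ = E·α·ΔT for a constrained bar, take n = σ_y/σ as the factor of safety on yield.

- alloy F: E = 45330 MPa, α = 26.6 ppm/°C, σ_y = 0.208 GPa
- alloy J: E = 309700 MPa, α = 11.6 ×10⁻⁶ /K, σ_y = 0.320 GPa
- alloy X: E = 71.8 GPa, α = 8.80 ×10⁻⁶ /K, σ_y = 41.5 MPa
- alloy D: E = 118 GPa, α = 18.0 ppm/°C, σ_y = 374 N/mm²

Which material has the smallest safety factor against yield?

In consistent units (E in GPa, α in ×10⁻⁶/K, σ_y in MPa):
  alloy F: E = 45.33, α = 26.6, σ_y = 208.0 → σ = 286 MPa, n = 0.728
  alloy J: E = 309.7, α = 11.6, σ_y = 320.0 → σ = 851 MPa, n = 0.376
  alloy X: E = 71.80, α = 8.80, σ_y = 41.50 → σ = 150 MPa, n = 0.277
  alloy D: E = 118.0, α = 18.0, σ_y = 374.0 → σ = 503 MPa, n = 0.743
Smallest n: alloy X with n = 0.277.

alloy X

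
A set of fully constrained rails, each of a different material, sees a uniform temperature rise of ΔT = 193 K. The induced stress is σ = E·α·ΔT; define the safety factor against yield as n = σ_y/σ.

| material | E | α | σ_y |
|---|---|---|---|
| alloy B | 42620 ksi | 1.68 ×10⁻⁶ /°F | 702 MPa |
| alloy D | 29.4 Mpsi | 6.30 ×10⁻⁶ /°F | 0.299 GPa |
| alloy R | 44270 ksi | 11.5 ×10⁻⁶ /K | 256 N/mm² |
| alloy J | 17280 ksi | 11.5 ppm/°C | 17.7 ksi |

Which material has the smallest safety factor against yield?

alloy R

In consistent units (E in GPa, α in ×10⁻⁶/K, σ_y in MPa):
  alloy B: E = 293.9, α = 3.02, σ_y = 702.0 → σ = 172 MPa, n = 4.09
  alloy D: E = 202.7, α = 11.3, σ_y = 299.0 → σ = 444 MPa, n = 0.674
  alloy R: E = 305.2, α = 11.5, σ_y = 256.0 → σ = 677 MPa, n = 0.378
  alloy J: E = 119.1, α = 11.5, σ_y = 122.0 → σ = 264 MPa, n = 0.462
Alloy R has the lowest safety factor, n = 0.378.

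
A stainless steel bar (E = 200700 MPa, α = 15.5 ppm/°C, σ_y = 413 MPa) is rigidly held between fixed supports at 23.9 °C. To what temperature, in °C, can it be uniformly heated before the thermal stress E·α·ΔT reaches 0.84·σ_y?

135 °C

E = 200700 MPa = 200.7 GPa.
E·α·ΔT = 346.9 MPa ⇒ ΔT = 346.9 / (200.7×10³ × 15.5×10⁻⁶) = 111.5 K.
T = 23.9 + 111.5 = 135.4 °C.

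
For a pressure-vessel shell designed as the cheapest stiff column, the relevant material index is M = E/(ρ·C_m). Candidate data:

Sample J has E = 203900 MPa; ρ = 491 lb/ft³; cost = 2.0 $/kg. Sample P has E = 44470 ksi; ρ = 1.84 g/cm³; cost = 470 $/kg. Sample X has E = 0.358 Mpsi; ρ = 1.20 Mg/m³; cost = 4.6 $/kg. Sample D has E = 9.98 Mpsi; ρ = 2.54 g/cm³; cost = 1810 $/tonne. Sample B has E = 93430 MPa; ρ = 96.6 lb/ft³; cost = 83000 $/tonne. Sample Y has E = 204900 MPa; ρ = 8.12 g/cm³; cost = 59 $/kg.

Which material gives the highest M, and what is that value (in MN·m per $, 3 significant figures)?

Normalizing units and computing the index:
  sample J: E = 203.9 GPa, ρ = 7865 kg/m³, cost = 2.000 $/kg
  sample P: E = 306.6 GPa, ρ = 1840 kg/m³, cost = 470.0 $/kg
  sample X: E = 2.468 GPa, ρ = 1200 kg/m³, cost = 4.600 $/kg
  sample D: E = 68.81 GPa, ρ = 2540 kg/m³, cost = 1.810 $/kg
  sample B: E = 93.43 GPa, ρ = 1547 kg/m³, cost = 83.00 $/kg
  sample Y: E = 204.9 GPa, ρ = 8120 kg/m³, cost = 59.00 $/kg
  sample D: M = 15.0 MN·m per $
  sample J: M = 13.0 MN·m per $
  sample B: M = 0.727 MN·m per $
  sample X: M = 0.447 MN·m per $
  sample Y: M = 0.428 MN·m per $
  sample P: M = 0.355 MN·m per $
Highest index: sample D.

sample D, M = 15.0 MN·m per $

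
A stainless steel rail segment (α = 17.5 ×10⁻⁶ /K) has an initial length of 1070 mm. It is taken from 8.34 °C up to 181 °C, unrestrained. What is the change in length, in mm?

3.23 mm

ΔT = 181 − 8.34 = 172.7 K.
ΔL = α·L₀·ΔT = 17.5×10⁻⁶ × 1070 mm × 172.7 K = 3.23 mm.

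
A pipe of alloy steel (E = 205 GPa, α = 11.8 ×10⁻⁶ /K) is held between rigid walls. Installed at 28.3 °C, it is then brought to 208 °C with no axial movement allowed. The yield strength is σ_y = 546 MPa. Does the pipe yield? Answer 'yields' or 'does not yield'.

does not yield

ΔT = 179.7 K. Constrained thermal stress σ = E·α·ΔT = 205.0×10³ MPa × 11.8×10⁻⁶ × 179.7 = 435 MPa (compressive).
Compare to σ_y = 546 MPa: σ < σ_y, so it does not yield.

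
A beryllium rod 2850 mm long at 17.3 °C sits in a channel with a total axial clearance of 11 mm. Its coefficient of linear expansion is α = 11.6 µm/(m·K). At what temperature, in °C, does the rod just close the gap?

α·L₀·ΔT = 11.0 mm ⇒ ΔT = 11.0 / (11.6×10⁻⁶ × 2850.0) = 332.7 K.
T = 17.3 + 332.7 = 350.0 °C.

350 °C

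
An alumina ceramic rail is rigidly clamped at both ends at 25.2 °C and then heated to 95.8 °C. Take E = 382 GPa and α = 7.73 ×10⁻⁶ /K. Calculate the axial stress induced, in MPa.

208 MPa

ΔT = 70.60 K. Constrained thermal stress σ = E·α·ΔT = 382.0×10³ MPa × 7.73×10⁻⁶ × 70.60 = 208 MPa (compressive).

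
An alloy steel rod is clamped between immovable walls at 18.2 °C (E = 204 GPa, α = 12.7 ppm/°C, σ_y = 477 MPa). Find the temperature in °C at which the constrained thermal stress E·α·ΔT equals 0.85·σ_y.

E·α·ΔT = 405.4 MPa ⇒ ΔT = 405.4 / (204.0×10³ × 12.7×10⁻⁶) = 156.5 K.
T = 18.2 + 156.5 = 174.7 °C.

175 °C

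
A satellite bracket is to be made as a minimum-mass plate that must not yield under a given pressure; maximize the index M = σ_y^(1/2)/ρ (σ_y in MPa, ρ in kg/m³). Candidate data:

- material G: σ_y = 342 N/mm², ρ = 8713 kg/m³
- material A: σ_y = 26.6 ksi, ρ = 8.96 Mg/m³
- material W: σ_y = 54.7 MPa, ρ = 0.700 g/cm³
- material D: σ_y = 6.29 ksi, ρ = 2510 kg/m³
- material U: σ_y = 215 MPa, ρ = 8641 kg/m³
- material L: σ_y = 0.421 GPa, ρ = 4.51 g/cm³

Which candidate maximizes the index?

After converting to SI:
  material G: σ_y = 342.0 MPa, ρ = 8713 kg/m³
  material A: σ_y = 183.4 MPa, ρ = 8960 kg/m³
  material W: σ_y = 54.70 MPa, ρ = 700.0 kg/m³
  material D: σ_y = 43.37 MPa, ρ = 2510 kg/m³
  material U: σ_y = 215.0 MPa, ρ = 8641 kg/m³
  material L: σ_y = 421.0 MPa, ρ = 4510 kg/m³
  material W: M = 10.6×10⁻³
  material L: M = 4.55×10⁻³
  material D: M = 2.62×10⁻³
  material G: M = 2.12×10⁻³
  material U: M = 1.70×10⁻³
  material A: M = 1.51×10⁻³
Material W has the largest M.

material W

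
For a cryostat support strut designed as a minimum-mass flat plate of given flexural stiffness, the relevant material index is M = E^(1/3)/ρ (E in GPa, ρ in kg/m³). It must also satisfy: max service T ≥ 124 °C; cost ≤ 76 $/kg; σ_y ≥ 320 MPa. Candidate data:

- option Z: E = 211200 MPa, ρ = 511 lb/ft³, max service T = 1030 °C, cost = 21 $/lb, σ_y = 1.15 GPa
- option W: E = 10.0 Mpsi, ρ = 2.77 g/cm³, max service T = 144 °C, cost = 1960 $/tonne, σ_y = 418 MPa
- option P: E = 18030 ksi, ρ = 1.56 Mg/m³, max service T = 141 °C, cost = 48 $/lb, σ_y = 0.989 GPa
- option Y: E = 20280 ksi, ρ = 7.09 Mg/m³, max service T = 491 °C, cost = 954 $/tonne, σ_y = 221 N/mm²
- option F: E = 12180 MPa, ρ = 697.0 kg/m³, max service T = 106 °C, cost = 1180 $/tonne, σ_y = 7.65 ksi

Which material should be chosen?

option W

Screen on constraints: max service T ≥ 124 °C; cost ≤ 76 $/kg; σ_y ≥ 320 MPa. Survivors: option Z, option W.
Normalizing units and computing the index:
  option Z: E = 211.2 GPa, ρ = 8185 kg/m³
  option W: E = 68.95 GPa, ρ = 2770 kg/m³
  option W: M = 1.48×10⁻³
  option Z: M = 0.728×10⁻³
Highest index: option W.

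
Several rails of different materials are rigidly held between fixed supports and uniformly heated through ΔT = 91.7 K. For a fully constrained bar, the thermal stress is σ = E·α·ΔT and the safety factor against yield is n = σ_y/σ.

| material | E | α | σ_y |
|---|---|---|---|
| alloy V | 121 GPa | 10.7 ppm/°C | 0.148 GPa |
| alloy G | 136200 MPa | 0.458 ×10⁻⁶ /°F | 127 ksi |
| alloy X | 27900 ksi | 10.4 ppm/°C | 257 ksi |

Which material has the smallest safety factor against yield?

alloy V

In consistent units (E in GPa, α in ×10⁻⁶/K, σ_y in MPa):
  alloy V: E = 121.0, α = 10.7, σ_y = 148.0 → σ = 119 MPa, n = 1.25
  alloy G: E = 136.2, α = 0.824, σ_y = 875.6 → σ = 10.3 MPa, n = 85.0
  alloy X: E = 192.4, α = 10.4, σ_y = 1772 → σ = 183 MPa, n = 9.66
The minimum is alloy V at n = 1.25.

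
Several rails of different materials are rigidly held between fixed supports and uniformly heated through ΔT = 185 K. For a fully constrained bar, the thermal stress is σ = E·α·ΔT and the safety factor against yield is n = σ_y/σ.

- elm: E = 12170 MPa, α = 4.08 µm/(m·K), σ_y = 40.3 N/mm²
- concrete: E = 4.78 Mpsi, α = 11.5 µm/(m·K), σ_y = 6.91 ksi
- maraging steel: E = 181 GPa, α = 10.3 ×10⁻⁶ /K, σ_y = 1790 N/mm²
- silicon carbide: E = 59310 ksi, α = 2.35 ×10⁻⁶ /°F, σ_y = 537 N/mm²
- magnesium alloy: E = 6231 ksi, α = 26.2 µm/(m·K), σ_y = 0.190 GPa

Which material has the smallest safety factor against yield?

concrete

Per material, after unit conversion:
  elm: E = 12.17, α = 4.08, σ_y = 40.30 → σ = 9.19 MPa, n = 4.39
  concrete: E = 32.96, α = 11.5, σ_y = 47.64 → σ = 70.1 MPa, n = 0.679
  maraging steel: E = 181.0, α = 10.3, σ_y = 1790 → σ = 345 MPa, n = 5.19
  silicon carbide: E = 408.9, α = 4.23, σ_y = 537.0 → σ = 320 MPa, n = 1.68
  magnesium alloy: E = 42.96, α = 26.2, σ_y = 190.0 → σ = 208 MPa, n = 0.912
The minimum is concrete at n = 0.679.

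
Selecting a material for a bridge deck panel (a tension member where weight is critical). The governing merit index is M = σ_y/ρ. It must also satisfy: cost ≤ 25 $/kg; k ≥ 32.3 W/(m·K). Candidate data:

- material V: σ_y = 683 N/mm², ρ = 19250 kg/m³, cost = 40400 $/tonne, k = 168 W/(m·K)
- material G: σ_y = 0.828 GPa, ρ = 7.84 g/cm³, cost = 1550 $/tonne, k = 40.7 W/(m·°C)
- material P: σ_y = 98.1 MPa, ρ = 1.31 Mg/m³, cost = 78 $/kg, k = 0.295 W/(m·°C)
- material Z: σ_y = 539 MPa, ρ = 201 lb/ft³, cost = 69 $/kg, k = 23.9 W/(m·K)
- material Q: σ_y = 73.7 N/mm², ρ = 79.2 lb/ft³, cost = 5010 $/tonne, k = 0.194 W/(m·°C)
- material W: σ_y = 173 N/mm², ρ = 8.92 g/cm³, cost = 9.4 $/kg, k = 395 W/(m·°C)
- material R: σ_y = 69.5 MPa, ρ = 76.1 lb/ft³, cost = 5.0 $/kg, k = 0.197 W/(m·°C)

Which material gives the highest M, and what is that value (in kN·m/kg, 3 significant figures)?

material G, M = 106 kN·m/kg

Screen on constraints: cost ≤ 25 $/kg; k ≥ 32.3 W/(m·K). Survivors: material G, material W.
Putting every candidate on a common basis:
  material G: σ_y = 828.0 MPa, ρ = 7840 kg/m³
  material W: σ_y = 173.0 MPa, ρ = 8920 kg/m³
  material G: M = 106 kN·m/kg
  material W: M = 19.4 kN·m/kg
The maximum is for material G.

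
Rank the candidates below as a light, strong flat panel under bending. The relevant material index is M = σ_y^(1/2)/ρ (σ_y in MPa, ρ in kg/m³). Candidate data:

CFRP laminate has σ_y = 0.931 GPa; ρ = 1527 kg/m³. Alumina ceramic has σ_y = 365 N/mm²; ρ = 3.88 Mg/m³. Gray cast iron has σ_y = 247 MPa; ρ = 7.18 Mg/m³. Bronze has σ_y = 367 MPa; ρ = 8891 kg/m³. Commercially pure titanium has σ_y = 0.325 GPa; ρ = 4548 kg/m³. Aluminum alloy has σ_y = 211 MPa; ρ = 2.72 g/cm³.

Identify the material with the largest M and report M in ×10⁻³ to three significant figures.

CFRP laminate, M = 20.0×10⁻³

In SI units:
  CFRP laminate: σ_y = 931.0 MPa, ρ = 1527 kg/m³
  alumina ceramic: σ_y = 365.0 MPa, ρ = 3880 kg/m³
  gray cast iron: σ_y = 247.0 MPa, ρ = 7180 kg/m³
  bronze: σ_y = 367.0 MPa, ρ = 8891 kg/m³
  commercially pure titanium: σ_y = 325.0 MPa, ρ = 4548 kg/m³
  aluminum alloy: σ_y = 211.0 MPa, ρ = 2720 kg/m³
  CFRP laminate: M = 20.0×10⁻³
  aluminum alloy: M = 5.34×10⁻³
  alumina ceramic: M = 4.92×10⁻³
  commercially pure titanium: M = 3.96×10⁻³
  gray cast iron: M = 2.19×10⁻³
  bronze: M = 2.15×10⁻³
CFRP laminate has the largest M.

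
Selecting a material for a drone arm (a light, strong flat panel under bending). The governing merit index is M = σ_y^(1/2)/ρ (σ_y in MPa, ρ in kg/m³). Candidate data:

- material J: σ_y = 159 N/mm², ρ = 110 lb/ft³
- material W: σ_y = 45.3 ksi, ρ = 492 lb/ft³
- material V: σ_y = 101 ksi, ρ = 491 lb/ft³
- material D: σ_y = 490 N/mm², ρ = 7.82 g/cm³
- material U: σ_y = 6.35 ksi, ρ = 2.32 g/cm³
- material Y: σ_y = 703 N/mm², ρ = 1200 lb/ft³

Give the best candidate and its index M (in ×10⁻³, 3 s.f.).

In SI units:
  material J: σ_y = 159.0 MPa, ρ = 1762 kg/m³
  material W: σ_y = 312.3 MPa, ρ = 7881 kg/m³
  material V: σ_y = 696.4 MPa, ρ = 7865 kg/m³
  material D: σ_y = 490.0 MPa, ρ = 7820 kg/m³
  material U: σ_y = 43.78 MPa, ρ = 2320 kg/m³
  material Y: σ_y = 703.0 MPa, ρ = 19220 kg/m³
  material J: M = 7.16×10⁻³
  material V: M = 3.36×10⁻³
  material U: M = 2.85×10⁻³
  material D: M = 2.83×10⁻³
  material W: M = 2.24×10⁻³
  material Y: M = 1.38×10⁻³
Material J has the largest M.

material J, M = 7.16×10⁻³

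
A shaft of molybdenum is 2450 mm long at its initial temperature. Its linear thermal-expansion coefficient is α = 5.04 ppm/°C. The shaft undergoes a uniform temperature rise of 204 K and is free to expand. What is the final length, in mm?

ΔL = α·L₀·ΔT = 5.04×10⁻⁶ × 2450 mm × 204.0 K = 2.52 mm.
L = L₀ + ΔL = 2450 + 2.52 = 2452.5 mm.

2452.5 mm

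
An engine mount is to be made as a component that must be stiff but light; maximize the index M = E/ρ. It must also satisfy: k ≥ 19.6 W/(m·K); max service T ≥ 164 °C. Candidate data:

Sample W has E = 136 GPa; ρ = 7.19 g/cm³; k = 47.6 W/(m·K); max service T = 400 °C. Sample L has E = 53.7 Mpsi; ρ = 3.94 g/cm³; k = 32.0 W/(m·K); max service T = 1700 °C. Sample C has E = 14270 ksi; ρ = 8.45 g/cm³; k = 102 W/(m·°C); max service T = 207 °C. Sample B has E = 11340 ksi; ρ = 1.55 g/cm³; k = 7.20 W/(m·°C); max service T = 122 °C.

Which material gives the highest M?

Screen on constraints: k ≥ 19.6 W/(m·K); max service T ≥ 164 °C. Survivors: sample W, sample L, sample C.
After converting to SI:
  sample W: E = 136.0 GPa, ρ = 7190 kg/m³
  sample L: E = 370.2 GPa, ρ = 3940 kg/m³
  sample C: E = 98.39 GPa, ρ = 8450 kg/m³
  sample L: M = 94.0 MN·m/kg
  sample W: M = 18.9 MN·m/kg
  sample C: M = 11.6 MN·m/kg
Highest index: sample L.

sample L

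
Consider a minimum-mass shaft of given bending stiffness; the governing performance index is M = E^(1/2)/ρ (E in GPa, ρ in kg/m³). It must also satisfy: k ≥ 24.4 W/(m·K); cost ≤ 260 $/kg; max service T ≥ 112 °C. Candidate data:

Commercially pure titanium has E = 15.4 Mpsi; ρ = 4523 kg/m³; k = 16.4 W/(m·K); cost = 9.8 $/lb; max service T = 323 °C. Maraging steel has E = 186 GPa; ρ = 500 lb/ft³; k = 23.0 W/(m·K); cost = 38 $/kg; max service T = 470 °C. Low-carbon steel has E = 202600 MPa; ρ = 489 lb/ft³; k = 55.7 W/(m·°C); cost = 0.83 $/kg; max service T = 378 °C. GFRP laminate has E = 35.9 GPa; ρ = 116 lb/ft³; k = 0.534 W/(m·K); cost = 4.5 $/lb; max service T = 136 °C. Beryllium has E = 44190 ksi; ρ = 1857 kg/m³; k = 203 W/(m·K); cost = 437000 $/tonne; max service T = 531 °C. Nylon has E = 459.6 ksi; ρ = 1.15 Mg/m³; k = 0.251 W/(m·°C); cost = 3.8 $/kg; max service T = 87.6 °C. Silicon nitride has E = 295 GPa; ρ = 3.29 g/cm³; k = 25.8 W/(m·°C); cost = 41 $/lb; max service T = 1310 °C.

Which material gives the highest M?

Screen on constraints: k ≥ 24.4 W/(m·K); cost ≤ 260 $/kg; max service T ≥ 112 °C. Survivors: low-carbon steel, silicon nitride.
Normalizing units and computing the index:
  low-carbon steel: E = 202.6 GPa, ρ = 7833 kg/m³
  silicon nitride: E = 295.0 GPa, ρ = 3290 kg/m³
  silicon nitride: M = 5.22×10⁻³
  low-carbon steel: M = 1.82×10⁻³
Silicon nitride has the largest M.

silicon nitride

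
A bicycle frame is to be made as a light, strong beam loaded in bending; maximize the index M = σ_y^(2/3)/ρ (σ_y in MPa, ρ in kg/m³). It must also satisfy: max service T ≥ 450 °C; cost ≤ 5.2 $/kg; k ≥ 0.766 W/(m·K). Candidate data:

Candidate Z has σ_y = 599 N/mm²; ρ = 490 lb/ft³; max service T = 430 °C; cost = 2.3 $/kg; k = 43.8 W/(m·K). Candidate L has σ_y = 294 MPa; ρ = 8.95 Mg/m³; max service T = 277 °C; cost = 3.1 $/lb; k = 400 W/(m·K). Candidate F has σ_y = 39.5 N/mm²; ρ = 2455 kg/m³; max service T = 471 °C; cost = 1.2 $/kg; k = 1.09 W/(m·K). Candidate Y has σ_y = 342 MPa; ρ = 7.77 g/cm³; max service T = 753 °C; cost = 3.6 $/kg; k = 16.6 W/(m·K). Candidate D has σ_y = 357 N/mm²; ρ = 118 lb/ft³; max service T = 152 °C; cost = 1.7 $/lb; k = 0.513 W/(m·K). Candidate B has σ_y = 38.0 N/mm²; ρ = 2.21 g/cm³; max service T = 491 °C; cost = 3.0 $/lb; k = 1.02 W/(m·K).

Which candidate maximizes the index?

candidate Y

Screen on constraints: max service T ≥ 450 °C; cost ≤ 5.2 $/kg; k ≥ 0.766 W/(m·K). Survivors: candidate F, candidate Y.
Convert each candidate to consistent units, then evaluate M:
  candidate F: σ_y = 39.50 MPa, ρ = 2455 kg/m³
  candidate Y: σ_y = 342.0 MPa, ρ = 7770 kg/m³
  candidate Y: M = 6.29×10⁻³
  candidate F: M = 4.72×10⁻³
Candidate Y has the largest M.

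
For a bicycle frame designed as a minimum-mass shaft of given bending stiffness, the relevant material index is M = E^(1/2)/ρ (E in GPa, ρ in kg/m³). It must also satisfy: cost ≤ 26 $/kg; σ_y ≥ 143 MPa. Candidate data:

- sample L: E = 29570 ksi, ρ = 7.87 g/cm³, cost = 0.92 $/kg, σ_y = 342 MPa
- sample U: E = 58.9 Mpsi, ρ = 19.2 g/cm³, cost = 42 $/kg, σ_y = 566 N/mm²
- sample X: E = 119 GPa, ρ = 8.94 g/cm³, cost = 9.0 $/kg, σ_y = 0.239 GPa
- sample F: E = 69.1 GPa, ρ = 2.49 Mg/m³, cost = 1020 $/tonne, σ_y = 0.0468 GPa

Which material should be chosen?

Screen on constraints: cost ≤ 26 $/kg; σ_y ≥ 143 MPa. Survivors: sample L, sample X.
In SI units:
  sample L: E = 203.9 GPa, ρ = 7870 kg/m³
  sample X: E = 119.0 GPa, ρ = 8940 kg/m³
  sample L: M = 1.81×10⁻³
  sample X: M = 1.22×10⁻³
Sample L ranks first.

sample L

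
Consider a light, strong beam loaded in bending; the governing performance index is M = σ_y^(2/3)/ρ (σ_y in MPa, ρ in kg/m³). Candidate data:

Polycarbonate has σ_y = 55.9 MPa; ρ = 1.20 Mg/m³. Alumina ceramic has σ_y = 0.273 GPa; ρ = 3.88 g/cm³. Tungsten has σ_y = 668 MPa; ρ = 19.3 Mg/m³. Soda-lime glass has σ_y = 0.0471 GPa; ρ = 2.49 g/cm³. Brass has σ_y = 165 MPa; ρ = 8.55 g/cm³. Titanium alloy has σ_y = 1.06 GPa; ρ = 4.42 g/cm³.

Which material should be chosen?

Putting every candidate on a common basis:
  polycarbonate: σ_y = 55.90 MPa, ρ = 1200 kg/m³
  alumina ceramic: σ_y = 273.0 MPa, ρ = 3880 kg/m³
  tungsten: σ_y = 668.0 MPa, ρ = 19300 kg/m³
  soda-lime glass: σ_y = 47.10 MPa, ρ = 2490 kg/m³
  brass: σ_y = 165.0 MPa, ρ = 8550 kg/m³
  titanium alloy: σ_y = 1060 MPa, ρ = 4420 kg/m³
  titanium alloy: M = 23.5×10⁻³
  polycarbonate: M = 12.2×10⁻³
  alumina ceramic: M = 10.8×10⁻³
  soda-lime glass: M = 5.24×10⁻³
  tungsten: M = 3.96×10⁻³
  brass: M = 3.52×10⁻³
Titanium alloy has the largest M.

titanium alloy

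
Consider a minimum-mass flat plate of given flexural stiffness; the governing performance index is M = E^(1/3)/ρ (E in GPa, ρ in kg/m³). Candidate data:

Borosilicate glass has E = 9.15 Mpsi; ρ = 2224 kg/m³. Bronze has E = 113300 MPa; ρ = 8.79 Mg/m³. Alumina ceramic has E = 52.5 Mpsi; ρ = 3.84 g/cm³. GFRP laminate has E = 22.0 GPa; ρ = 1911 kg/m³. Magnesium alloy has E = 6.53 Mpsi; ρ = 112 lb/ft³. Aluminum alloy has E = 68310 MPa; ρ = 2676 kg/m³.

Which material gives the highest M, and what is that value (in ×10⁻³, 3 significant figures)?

Putting every candidate on a common basis:
  borosilicate glass: E = 63.09 GPa, ρ = 2224 kg/m³
  bronze: E = 113.3 GPa, ρ = 8790 kg/m³
  alumina ceramic: E = 362.0 GPa, ρ = 3840 kg/m³
  GFRP laminate: E = 22.00 GPa, ρ = 1911 kg/m³
  magnesium alloy: E = 45.02 GPa, ρ = 1794 kg/m³
  aluminum alloy: E = 68.31 GPa, ρ = 2676 kg/m³
  magnesium alloy: M = 1.98×10⁻³
  alumina ceramic: M = 1.86×10⁻³
  borosilicate glass: M = 1.79×10⁻³
  aluminum alloy: M = 1.53×10⁻³
  GFRP laminate: M = 1.47×10⁻³
  bronze: M = 0.550×10⁻³
The maximum is for magnesium alloy.

magnesium alloy, M = 1.98×10⁻³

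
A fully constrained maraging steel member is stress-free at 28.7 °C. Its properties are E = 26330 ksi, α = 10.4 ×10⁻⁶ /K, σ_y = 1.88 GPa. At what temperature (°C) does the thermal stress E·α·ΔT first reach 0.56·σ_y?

E = 26330 ksi = 181.5 GPa.
σ_y = 1.88 GPa = 1880 MPa.
E·α·ΔT = 1053 MPa ⇒ ΔT = 1053 / (181.5×10³ × 10.4×10⁻⁶) = 557.6 K.
T = 28.7 + 557.6 = 586.3 °C.

586 °C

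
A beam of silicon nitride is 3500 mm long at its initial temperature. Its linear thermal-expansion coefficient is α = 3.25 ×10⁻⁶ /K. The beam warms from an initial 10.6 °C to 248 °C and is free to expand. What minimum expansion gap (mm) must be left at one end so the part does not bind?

2.70 mm

ΔT = 248 − 10.6 = 237.4 K.
ΔL = α·L₀·ΔT = 3.25×10⁻⁶ × 3500 mm × 237.4 K = 2.70 mm.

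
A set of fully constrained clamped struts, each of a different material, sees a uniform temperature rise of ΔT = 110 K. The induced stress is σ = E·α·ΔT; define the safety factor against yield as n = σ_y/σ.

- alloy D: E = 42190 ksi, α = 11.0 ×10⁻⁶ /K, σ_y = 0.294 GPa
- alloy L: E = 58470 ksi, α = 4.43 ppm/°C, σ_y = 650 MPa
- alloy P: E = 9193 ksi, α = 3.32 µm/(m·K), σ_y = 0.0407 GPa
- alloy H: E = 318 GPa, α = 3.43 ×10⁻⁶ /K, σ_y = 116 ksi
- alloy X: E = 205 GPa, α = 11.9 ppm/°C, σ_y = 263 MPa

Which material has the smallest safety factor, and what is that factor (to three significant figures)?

With everything in SI (GPa, ×10⁻⁶/K, MPa):
  alloy D: E = 290.9, α = 11.0, σ_y = 294.0 → σ = 352 MPa, n = 0.835
  alloy L: E = 403.1, α = 4.43, σ_y = 650.0 → σ = 196 MPa, n = 3.31
  alloy P: E = 63.38, α = 3.32, σ_y = 40.70 → σ = 23.1 MPa, n = 1.76
  alloy H: E = 318.0, α = 3.43, σ_y = 799.8 → σ = 120 MPa, n = 6.67
  alloy X: E = 205.0, α = 11.9, σ_y = 263.0 → σ = 268 MPa, n = 0.980
Alloy D has the lowest safety factor, n = 0.835.

alloy D, n = 0.835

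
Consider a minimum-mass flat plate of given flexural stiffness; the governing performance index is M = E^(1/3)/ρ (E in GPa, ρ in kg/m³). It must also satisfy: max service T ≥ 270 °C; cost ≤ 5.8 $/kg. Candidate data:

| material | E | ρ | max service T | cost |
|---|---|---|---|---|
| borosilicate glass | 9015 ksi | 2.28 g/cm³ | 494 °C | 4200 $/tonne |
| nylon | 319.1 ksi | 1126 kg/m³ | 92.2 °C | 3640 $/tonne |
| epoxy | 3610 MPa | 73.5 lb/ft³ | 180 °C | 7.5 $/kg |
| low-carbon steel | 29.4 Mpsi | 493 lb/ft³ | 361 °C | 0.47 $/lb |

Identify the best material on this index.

Screen on constraints: max service T ≥ 270 °C; cost ≤ 5.8 $/kg. Survivors: borosilicate glass, low-carbon steel.
Normalizing units and computing the index:
  borosilicate glass: E = 62.16 GPa, ρ = 2280 kg/m³
  low-carbon steel: E = 202.7 GPa, ρ = 7897 kg/m³
  borosilicate glass: M = 1.74×10⁻³
  low-carbon steel: M = 0.744×10⁻³
Highest index: borosilicate glass.

borosilicate glass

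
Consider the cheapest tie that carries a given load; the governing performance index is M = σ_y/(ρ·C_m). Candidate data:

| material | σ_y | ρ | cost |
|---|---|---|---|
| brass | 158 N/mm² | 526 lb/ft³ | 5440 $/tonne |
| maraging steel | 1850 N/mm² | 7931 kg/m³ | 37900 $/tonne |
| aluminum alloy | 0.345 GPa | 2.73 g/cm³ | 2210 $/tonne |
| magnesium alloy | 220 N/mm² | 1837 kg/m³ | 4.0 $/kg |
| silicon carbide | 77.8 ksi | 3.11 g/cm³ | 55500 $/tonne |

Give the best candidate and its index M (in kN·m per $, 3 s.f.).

aluminum alloy, M = 57.2 kN·m per $

Putting every candidate on a common basis:
  brass: σ_y = 158.0 MPa, ρ = 8426 kg/m³, cost = 5.440 $/kg
  maraging steel: σ_y = 1850 MPa, ρ = 7931 kg/m³, cost = 37.90 $/kg
  aluminum alloy: σ_y = 345.0 MPa, ρ = 2730 kg/m³, cost = 2.210 $/kg
  magnesium alloy: σ_y = 220.0 MPa, ρ = 1837 kg/m³, cost = 4.000 $/kg
  silicon carbide: σ_y = 536.4 MPa, ρ = 3110 kg/m³, cost = 55.50 $/kg
  aluminum alloy: M = 57.2 kN·m per $
  magnesium alloy: M = 29.9 kN·m per $
  maraging steel: M = 6.15 kN·m per $
  brass: M = 3.45 kN·m per $
  silicon carbide: M = 3.11 kN·m per $
Aluminum alloy ranks first.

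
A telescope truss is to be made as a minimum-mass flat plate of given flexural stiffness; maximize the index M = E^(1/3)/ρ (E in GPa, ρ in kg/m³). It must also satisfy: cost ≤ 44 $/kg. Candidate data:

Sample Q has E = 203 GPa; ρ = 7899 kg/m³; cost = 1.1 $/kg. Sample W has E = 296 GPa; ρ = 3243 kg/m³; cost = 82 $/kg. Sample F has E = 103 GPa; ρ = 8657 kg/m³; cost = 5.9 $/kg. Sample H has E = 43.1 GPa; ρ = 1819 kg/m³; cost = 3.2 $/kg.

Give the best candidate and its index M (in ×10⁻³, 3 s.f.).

Screen on constraints: cost ≤ 44 $/kg. Survivors: sample Q, sample F, sample H.
Computing M directly (units already consistent):
  sample H: M = 1.93×10⁻³
  sample Q: M = 0.744×10⁻³
  sample F: M = 0.541×10⁻³
Sample H ranks first.

sample H, M = 1.93×10⁻³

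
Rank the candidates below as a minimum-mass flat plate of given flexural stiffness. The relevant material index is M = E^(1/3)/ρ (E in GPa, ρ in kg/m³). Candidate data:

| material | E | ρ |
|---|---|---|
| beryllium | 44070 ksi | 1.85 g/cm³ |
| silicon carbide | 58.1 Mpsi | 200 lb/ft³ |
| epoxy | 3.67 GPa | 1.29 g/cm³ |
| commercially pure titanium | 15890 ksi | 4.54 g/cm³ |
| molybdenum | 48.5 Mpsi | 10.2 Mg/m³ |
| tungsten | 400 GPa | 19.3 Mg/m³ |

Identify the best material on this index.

beryllium

In SI units:
  beryllium: E = 303.9 GPa, ρ = 1850 kg/m³
  silicon carbide: E = 400.6 GPa, ρ = 3204 kg/m³
  epoxy: E = 3.670 GPa, ρ = 1290 kg/m³
  commercially pure titanium: E = 109.6 GPa, ρ = 4540 kg/m³
  molybdenum: E = 334.4 GPa, ρ = 10200 kg/m³
  tungsten: E = 400.0 GPa, ρ = 19300 kg/m³
  beryllium: M = 3.63×10⁻³
  silicon carbide: M = 2.30×10⁻³
  epoxy: M = 1.20×10⁻³
  commercially pure titanium: M = 1.05×10⁻³
  molybdenum: M = 0.680×10⁻³
  tungsten: M = 0.382×10⁻³
Beryllium ranks first.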